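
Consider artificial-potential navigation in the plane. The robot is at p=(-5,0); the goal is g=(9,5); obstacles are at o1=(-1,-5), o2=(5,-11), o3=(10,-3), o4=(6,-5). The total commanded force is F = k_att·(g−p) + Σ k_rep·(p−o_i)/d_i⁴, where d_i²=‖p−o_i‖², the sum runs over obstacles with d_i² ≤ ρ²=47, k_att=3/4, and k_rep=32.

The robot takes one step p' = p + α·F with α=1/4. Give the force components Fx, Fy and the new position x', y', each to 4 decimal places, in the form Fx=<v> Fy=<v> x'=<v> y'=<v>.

F_att = 3/4·(g−p) = 3/4·(14,5) = (10.5000,3.7500)
o1: d²=41 ≤ ρ²=47; F_rep = 32·(-4,5)/41² = (-0.0761,0.0952)
o2: d²=221 > ρ²=47 → inactive
o3: d²=234 > ρ²=47 → inactive
o4: d²=146 > ρ²=47 → inactive
F = F_att + ΣF_rep = (10.4239,3.8452)
p' = p + 1/4·F = (-2.3940,0.9613)

Fx=10.4239 Fy=3.8452 x'=-2.3940 y'=0.9613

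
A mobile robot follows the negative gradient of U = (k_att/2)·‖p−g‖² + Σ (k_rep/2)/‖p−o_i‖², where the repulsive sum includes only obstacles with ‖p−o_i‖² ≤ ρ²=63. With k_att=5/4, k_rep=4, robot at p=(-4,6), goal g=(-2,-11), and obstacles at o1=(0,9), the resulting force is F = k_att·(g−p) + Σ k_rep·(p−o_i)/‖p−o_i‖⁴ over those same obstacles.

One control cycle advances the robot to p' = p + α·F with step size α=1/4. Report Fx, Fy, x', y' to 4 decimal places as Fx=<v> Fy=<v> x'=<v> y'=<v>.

F_att = 5/4·(g−p) = 5/4·(2,-17) = (2.5000,-21.2500)
o1: d²=25 ≤ ρ²=63; F_rep = 4·(-4,-3)/25² = (-0.0256,-0.0192)
F = F_att + ΣF_rep = (2.4744,-21.2692)
p' = p + 1/4·F = (-3.3814,0.6827)

Fx=2.4744 Fy=-21.2692 x'=-3.3814 y'=0.6827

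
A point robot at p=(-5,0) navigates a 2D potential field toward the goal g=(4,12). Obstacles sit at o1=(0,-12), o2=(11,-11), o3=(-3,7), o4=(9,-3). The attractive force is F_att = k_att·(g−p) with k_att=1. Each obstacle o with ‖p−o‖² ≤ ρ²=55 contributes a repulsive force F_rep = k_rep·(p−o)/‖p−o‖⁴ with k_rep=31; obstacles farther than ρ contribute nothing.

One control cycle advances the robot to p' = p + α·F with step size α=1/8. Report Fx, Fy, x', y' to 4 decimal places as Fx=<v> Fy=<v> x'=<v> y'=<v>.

F_att = 1·(g−p) = 1·(9,12) = (9.0000,12.0000)
o1: d²=169 > ρ²=55 → inactive
o2: d²=377 > ρ²=55 → inactive
o3: d²=53 ≤ ρ²=55; F_rep = 31·(-2,-7)/53² = (-0.0221,-0.0773)
o4: d²=205 > ρ²=55 → inactive
F = F_att + ΣF_rep = (8.9779,11.9227)
p' = p + 1/8·F = (-3.8778,1.4903)

Fx=8.9779 Fy=11.9227 x'=-3.8778 y'=1.4903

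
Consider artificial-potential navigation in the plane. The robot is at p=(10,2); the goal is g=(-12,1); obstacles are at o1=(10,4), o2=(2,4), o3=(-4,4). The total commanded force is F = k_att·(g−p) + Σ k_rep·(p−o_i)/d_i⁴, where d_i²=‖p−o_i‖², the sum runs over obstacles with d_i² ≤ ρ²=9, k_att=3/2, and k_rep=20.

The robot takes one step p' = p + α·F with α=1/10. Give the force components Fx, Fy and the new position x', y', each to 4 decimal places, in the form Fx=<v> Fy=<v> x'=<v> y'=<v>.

Fx=-33.0000 Fy=-4.0000 x'=6.7000 y'=1.6000

F_att = 3/2·(g−p) = 3/2·(-22,-1) = (-33.0000,-1.5000)
o1: d²=4 ≤ ρ²=9; F_rep = 20·(0,-2)/4² = (0.0000,-2.5000)
o2: d²=68 > ρ²=9 → inactive
o3: d²=200 > ρ²=9 → inactive
F = F_att + ΣF_rep = (-33.0000,-4.0000)
p' = p + 1/10·F = (6.7000,1.6000)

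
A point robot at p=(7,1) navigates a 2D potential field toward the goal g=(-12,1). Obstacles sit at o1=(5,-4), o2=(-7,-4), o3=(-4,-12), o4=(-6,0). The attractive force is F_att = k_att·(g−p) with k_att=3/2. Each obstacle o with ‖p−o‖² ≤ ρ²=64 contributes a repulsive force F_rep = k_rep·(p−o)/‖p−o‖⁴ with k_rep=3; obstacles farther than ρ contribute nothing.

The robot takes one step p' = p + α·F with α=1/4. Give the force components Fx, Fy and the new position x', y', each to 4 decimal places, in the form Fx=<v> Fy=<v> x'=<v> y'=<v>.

Fx=-28.4929 Fy=0.0178 x'=-0.1232 y'=1.0045

F_att = 3/2·(g−p) = 3/2·(-19,0) = (-28.5000,0.0000)
o1: d²=29 ≤ ρ²=64; F_rep = 3·(2,5)/29² = (0.0071,0.0178)
o2: d²=221 > ρ²=64 → inactive
o3: d²=290 > ρ²=64 → inactive
o4: d²=170 > ρ²=64 → inactive
F = F_att + ΣF_rep = (-28.4929,0.0178)
p' = p + 1/4·F = (-0.1232,1.0045)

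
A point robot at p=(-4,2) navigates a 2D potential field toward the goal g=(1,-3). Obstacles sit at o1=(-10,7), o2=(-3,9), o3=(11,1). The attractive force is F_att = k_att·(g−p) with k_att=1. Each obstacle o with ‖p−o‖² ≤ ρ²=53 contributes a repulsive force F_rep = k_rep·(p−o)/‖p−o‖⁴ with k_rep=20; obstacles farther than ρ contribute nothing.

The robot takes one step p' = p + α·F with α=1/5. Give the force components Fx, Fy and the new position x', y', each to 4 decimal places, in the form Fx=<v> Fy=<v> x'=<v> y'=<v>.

F_att = 1·(g−p) = 1·(5,-5) = (5.0000,-5.0000)
o1: d²=61 > ρ²=53 → inactive
o2: d²=50 ≤ ρ²=53; F_rep = 20·(-1,-7)/50² = (-0.0080,-0.0560)
o3: d²=226 > ρ²=53 → inactive
F = F_att + ΣF_rep = (4.9920,-5.0560)
p' = p + 1/5·F = (-3.0016,0.9888)

Fx=4.9920 Fy=-5.0560 x'=-3.0016 y'=0.9888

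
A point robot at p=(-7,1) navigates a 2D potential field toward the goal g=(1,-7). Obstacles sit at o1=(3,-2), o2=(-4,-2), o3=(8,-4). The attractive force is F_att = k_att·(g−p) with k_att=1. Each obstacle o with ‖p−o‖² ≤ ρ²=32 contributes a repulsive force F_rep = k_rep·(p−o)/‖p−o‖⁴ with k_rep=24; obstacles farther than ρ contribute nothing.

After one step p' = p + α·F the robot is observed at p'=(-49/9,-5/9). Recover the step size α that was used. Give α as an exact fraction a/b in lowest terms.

F_att = 1·(g−p) = 1·(8,-8) = (8.0000,-8.0000)
o1: d²=109 > ρ²=32 → inactive
o2: d²=18 ≤ ρ²=32; F_rep = 24·(-3,3)/18² = (-0.2222,0.2222)
o3: d²=250 > ρ²=32 → inactive
F = F_att + ΣF_rep = (7.7778,-7.7778)
Δp = p'−p = (1.5556,-1.5556); α = Δx/Fx = (14/9) / (70/9) = 1/5
check: Δy/Fy = (-14/9) / (-70/9) = 1/5 ✓

α = 1/5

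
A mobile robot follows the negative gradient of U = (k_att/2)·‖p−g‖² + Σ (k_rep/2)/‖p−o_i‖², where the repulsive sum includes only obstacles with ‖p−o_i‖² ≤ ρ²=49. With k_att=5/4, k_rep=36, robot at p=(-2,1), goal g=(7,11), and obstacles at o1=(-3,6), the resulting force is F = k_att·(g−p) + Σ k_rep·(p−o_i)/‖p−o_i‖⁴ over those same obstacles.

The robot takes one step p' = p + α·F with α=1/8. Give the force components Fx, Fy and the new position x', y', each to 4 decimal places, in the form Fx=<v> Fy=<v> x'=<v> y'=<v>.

Fx=11.3033 Fy=12.2337 x'=-0.5871 y'=2.5292

F_att = 5/4·(g−p) = 5/4·(9,10) = (11.2500,12.5000)
o1: d²=26 ≤ ρ²=49; F_rep = 36·(1,-5)/26² = (0.0533,-0.2663)
F = F_att + ΣF_rep = (11.3033,12.2337)
p' = p + 1/8·F = (-0.5871,2.5292)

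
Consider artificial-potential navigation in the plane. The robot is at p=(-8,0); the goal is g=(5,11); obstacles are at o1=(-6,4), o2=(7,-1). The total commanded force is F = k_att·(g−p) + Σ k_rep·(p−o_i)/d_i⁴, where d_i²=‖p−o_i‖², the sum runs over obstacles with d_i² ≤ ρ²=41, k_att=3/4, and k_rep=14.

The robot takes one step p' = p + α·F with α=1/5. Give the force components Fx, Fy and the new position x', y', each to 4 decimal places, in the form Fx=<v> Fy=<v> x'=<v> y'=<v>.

F_att = 3/4·(g−p) = 3/4·(13,11) = (9.7500,8.2500)
o1: d²=20 ≤ ρ²=41; F_rep = 14·(-2,-4)/20² = (-0.0700,-0.1400)
o2: d²=226 > ρ²=41 → inactive
F = F_att + ΣF_rep = (9.6800,8.1100)
p' = p + 1/5·F = (-6.0640,1.6220)

Fx=9.6800 Fy=8.1100 x'=-6.0640 y'=1.6220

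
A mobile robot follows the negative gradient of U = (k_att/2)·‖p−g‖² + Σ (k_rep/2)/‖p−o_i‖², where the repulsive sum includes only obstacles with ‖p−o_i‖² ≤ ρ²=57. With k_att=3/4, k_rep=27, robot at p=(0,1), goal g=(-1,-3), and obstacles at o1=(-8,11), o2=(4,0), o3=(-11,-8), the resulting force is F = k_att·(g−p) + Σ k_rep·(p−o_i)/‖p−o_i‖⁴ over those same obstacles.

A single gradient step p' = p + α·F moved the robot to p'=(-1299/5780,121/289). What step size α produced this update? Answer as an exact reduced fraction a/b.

F_att = 3/4·(g−p) = 3/4·(-1,-4) = (-0.7500,-3.0000)
o1: d²=164 > ρ²=57 → inactive
o2: d²=17 ≤ ρ²=57; F_rep = 27·(-4,1)/17² = (-0.3737,0.0934)
o3: d²=202 > ρ²=57 → inactive
F = F_att + ΣF_rep = (-1.1237,-2.9066)
Δp = p'−p = (-0.2247,-0.5813); α = Δx/Fx = (-1299/5780) / (-1299/1156) = 1/5
check: Δy/Fy = (-168/289) / (-840/289) = 1/5 ✓

α = 1/5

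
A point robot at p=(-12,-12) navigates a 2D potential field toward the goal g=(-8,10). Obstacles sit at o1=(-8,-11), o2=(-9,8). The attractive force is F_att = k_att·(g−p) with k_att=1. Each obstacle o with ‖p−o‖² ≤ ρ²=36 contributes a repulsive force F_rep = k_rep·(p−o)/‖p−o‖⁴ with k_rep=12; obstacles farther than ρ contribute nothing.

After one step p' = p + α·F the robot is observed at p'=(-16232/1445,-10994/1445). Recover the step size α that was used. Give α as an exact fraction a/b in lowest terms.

α = 1/5

F_att = 1·(g−p) = 1·(4,22) = (4.0000,22.0000)
o1: d²=17 ≤ ρ²=36; F_rep = 12·(-4,-1)/17² = (-0.1661,-0.0415)
o2: d²=409 > ρ²=36 → inactive
F = F_att + ΣF_rep = (3.8339,21.9585)
Δp = p'−p = (0.7668,4.3917); α = Δx/Fx = (1108/1445) / (1108/289) = 1/5
check: Δy/Fy = (6346/1445) / (6346/289) = 1/5 ✓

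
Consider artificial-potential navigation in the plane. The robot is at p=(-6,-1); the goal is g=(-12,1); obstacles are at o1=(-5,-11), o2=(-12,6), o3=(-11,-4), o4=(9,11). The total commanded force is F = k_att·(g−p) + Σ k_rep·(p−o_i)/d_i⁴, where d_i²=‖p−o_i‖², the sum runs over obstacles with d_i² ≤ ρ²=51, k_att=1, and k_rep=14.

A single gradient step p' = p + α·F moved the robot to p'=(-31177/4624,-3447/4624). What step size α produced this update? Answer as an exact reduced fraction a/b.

F_att = 1·(g−p) = 1·(-6,2) = (-6.0000,2.0000)
o1: d²=101 > ρ²=51 → inactive
o2: d²=85 > ρ²=51 → inactive
o3: d²=34 ≤ ρ²=51; F_rep = 14·(5,3)/34² = (0.0606,0.0363)
o4: d²=369 > ρ²=51 → inactive
F = F_att + ΣF_rep = (-5.9394,2.0363)
Δp = p'−p = (-0.7424,0.2545); α = Δx/Fx = (-3433/4624) / (-3433/578) = 1/8
check: Δy/Fy = (1177/4624) / (1177/578) = 1/8 ✓

α = 1/8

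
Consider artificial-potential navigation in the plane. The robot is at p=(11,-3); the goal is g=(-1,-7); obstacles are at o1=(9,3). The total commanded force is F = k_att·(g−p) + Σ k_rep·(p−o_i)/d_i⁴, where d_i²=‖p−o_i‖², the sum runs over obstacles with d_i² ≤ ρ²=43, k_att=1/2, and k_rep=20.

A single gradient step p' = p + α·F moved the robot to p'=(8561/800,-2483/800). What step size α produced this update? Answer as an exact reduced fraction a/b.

α = 1/20

F_att = 1/2·(g−p) = 1/2·(-12,-4) = (-6.0000,-2.0000)
o1: d²=40 ≤ ρ²=43; F_rep = 20·(2,-6)/40² = (0.0250,-0.0750)
F = F_att + ΣF_rep = (-5.9750,-2.0750)
Δp = p'−p = (-0.2988,-0.1037); α = Δx/Fx = (-239/800) / (-239/40) = 1/20
check: Δy/Fy = (-83/800) / (-83/40) = 1/20 ✓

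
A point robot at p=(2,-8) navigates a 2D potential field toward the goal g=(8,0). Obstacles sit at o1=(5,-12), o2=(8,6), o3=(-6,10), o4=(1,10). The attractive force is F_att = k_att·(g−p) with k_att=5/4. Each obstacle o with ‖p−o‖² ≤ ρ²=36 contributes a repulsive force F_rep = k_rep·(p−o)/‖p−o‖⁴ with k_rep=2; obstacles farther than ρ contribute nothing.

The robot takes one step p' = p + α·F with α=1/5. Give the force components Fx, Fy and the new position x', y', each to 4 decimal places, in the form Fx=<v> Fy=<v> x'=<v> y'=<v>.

F_att = 5/4·(g−p) = 5/4·(6,8) = (7.5000,10.0000)
o1: d²=25 ≤ ρ²=36; F_rep = 2·(-3,4)/25² = (-0.0096,0.0128)
o2: d²=232 > ρ²=36 → inactive
o3: d²=388 > ρ²=36 → inactive
o4: d²=325 > ρ²=36 → inactive
F = F_att + ΣF_rep = (7.4904,10.0128)
p' = p + 1/5·F = (3.4981,-5.9974)

Fx=7.4904 Fy=10.0128 x'=3.4981 y'=-5.9974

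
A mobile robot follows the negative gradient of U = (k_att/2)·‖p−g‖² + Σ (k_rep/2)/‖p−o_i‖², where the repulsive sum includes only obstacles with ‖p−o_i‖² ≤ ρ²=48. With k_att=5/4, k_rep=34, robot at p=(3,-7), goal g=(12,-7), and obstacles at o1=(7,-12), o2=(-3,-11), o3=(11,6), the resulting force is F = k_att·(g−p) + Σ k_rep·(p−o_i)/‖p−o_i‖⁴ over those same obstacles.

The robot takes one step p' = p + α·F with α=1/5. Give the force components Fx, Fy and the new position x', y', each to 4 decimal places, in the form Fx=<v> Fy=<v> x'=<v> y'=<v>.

F_att = 5/4·(g−p) = 5/4·(9,0) = (11.2500,0.0000)
o1: d²=41 ≤ ρ²=48; F_rep = 34·(-4,5)/41² = (-0.0809,0.1011)
o2: d²=52 > ρ²=48 → inactive
o3: d²=233 > ρ²=48 → inactive
F = F_att + ΣF_rep = (11.1691,0.1011)
p' = p + 1/5·F = (5.2338,-6.9798)

Fx=11.1691 Fy=0.1011 x'=5.2338 y'=-6.9798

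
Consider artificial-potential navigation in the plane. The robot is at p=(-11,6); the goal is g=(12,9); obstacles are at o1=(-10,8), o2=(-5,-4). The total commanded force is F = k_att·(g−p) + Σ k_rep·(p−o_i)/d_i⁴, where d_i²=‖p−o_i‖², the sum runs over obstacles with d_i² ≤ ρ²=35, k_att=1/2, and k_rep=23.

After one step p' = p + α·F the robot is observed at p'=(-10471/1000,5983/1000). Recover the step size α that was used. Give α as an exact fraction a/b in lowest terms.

α = 1/20

F_att = 1/2·(g−p) = 1/2·(23,3) = (11.5000,1.5000)
o1: d²=5 ≤ ρ²=35; F_rep = 23·(-1,-2)/5² = (-0.9200,-1.8400)
o2: d²=136 > ρ²=35 → inactive
F = F_att + ΣF_rep = (10.5800,-0.3400)
Δp = p'−p = (0.5290,-0.0170); α = Δx/Fx = (529/1000) / (529/50) = 1/20
check: Δy/Fy = (-17/1000) / (-17/50) = 1/20 ✓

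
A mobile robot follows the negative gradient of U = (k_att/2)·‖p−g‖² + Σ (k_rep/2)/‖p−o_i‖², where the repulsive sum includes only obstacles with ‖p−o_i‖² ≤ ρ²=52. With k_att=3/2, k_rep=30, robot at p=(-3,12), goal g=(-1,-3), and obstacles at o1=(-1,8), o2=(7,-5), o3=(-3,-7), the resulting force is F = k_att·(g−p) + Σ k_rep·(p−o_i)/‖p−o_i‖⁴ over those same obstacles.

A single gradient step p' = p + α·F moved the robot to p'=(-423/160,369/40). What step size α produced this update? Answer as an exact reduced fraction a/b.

α = 1/8

F_att = 3/2·(g−p) = 3/2·(2,-15) = (3.0000,-22.5000)
o1: d²=20 ≤ ρ²=52; F_rep = 30·(-2,4)/20² = (-0.1500,0.3000)
o2: d²=389 > ρ²=52 → inactive
o3: d²=361 > ρ²=52 → inactive
F = F_att + ΣF_rep = (2.8500,-22.2000)
Δp = p'−p = (0.3563,-2.7750); α = Δx/Fx = (57/160) / (57/20) = 1/8
check: Δy/Fy = (-111/40) / (-111/5) = 1/8 ✓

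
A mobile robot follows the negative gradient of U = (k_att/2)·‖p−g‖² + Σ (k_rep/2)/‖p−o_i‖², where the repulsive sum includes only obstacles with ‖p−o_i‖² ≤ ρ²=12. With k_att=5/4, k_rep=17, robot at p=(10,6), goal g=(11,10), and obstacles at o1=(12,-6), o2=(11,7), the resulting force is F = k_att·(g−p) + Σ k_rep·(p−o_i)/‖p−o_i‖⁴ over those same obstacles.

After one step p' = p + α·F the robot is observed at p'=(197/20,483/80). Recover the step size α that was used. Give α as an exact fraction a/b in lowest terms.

α = 1/20

F_att = 5/4·(g−p) = 5/4·(1,4) = (1.2500,5.0000)
o1: d²=148 > ρ²=12 → inactive
o2: d²=2 ≤ ρ²=12; F_rep = 17·(-1,-1)/2² = (-4.2500,-4.2500)
F = F_att + ΣF_rep = (-3.0000,0.7500)
Δp = p'−p = (-0.1500,0.0375); α = Δx/Fx = (-3/20) / (-3) = 1/20
check: Δy/Fy = (3/80) / (3/4) = 1/20 ✓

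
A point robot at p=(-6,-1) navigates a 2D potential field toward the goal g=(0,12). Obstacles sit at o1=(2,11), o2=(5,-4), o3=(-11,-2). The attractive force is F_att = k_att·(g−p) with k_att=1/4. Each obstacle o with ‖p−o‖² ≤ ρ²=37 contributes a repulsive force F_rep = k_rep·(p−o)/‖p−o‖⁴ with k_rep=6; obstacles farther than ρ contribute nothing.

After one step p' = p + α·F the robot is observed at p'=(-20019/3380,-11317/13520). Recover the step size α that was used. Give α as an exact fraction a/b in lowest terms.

α = 1/20

F_att = 1/4·(g−p) = 1/4·(6,13) = (1.5000,3.2500)
o1: d²=208 > ρ²=37 → inactive
o2: d²=130 > ρ²=37 → inactive
o3: d²=26 ≤ ρ²=37; F_rep = 6·(5,1)/26² = (0.0444,0.0089)
F = F_att + ΣF_rep = (1.5444,3.2589)
Δp = p'−p = (0.0772,0.1629); α = Δx/Fx = (261/3380) / (261/169) = 1/20
check: Δy/Fy = (2203/13520) / (2203/676) = 1/20 ✓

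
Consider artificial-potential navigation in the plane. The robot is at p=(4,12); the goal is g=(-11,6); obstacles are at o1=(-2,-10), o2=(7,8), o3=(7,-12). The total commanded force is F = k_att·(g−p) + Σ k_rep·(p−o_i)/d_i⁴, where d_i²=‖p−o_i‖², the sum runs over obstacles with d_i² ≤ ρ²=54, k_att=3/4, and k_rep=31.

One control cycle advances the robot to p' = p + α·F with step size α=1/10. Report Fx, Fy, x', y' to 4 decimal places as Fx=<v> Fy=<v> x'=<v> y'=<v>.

F_att = 3/4·(g−p) = 3/4·(-15,-6) = (-11.2500,-4.5000)
o1: d²=520 > ρ²=54 → inactive
o2: d²=25 ≤ ρ²=54; F_rep = 31·(-3,4)/25² = (-0.1488,0.1984)
o3: d²=585 > ρ²=54 → inactive
F = F_att + ΣF_rep = (-11.3988,-4.3016)
p' = p + 1/10·F = (2.8601,11.5698)

Fx=-11.3988 Fy=-4.3016 x'=2.8601 y'=11.5698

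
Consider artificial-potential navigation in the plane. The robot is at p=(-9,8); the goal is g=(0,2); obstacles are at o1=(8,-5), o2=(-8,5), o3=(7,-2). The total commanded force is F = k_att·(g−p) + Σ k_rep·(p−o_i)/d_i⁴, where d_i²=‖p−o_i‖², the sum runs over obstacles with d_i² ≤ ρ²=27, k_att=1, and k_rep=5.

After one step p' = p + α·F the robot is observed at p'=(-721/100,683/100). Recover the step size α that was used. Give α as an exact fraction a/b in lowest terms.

F_att = 1·(g−p) = 1·(9,-6) = (9.0000,-6.0000)
o1: d²=458 > ρ²=27 → inactive
o2: d²=10 ≤ ρ²=27; F_rep = 5·(-1,3)/10² = (-0.0500,0.1500)
o3: d²=356 > ρ²=27 → inactive
F = F_att + ΣF_rep = (8.9500,-5.8500)
Δp = p'−p = (1.7900,-1.1700); α = Δx/Fx = (179/100) / (179/20) = 1/5
check: Δy/Fy = (-117/100) / (-117/20) = 1/5 ✓

α = 1/5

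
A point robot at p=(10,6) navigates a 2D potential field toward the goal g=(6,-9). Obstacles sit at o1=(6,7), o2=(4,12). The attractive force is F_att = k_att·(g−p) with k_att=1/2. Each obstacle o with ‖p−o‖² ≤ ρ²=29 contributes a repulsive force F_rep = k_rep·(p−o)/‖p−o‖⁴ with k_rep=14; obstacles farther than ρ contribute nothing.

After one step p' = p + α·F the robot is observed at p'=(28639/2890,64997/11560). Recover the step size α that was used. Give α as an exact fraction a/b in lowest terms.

F_att = 1/2·(g−p) = 1/2·(-4,-15) = (-2.0000,-7.5000)
o1: d²=17 ≤ ρ²=29; F_rep = 14·(4,-1)/17² = (0.1938,-0.0484)
o2: d²=72 > ρ²=29 → inactive
F = F_att + ΣF_rep = (-1.8062,-7.5484)
Δp = p'−p = (-0.0903,-0.3774); α = Δx/Fx = (-261/2890) / (-522/289) = 1/20
check: Δy/Fy = (-4363/11560) / (-4363/578) = 1/20 ✓

α = 1/20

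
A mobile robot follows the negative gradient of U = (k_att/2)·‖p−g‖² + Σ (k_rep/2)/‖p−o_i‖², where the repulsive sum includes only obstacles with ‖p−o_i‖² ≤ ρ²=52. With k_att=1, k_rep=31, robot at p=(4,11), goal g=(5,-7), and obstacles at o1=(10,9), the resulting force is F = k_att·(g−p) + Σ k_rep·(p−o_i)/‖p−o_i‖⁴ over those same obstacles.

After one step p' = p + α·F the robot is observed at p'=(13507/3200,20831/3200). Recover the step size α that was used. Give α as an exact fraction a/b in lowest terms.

α = 1/4

F_att = 1·(g−p) = 1·(1,-18) = (1.0000,-18.0000)
o1: d²=40 ≤ ρ²=52; F_rep = 31·(-6,2)/40² = (-0.1163,0.0387)
F = F_att + ΣF_rep = (0.8838,-17.9612)
Δp = p'−p = (0.2209,-4.4903); α = Δx/Fx = (707/3200) / (707/800) = 1/4
check: Δy/Fy = (-14369/3200) / (-14369/800) = 1/4 ✓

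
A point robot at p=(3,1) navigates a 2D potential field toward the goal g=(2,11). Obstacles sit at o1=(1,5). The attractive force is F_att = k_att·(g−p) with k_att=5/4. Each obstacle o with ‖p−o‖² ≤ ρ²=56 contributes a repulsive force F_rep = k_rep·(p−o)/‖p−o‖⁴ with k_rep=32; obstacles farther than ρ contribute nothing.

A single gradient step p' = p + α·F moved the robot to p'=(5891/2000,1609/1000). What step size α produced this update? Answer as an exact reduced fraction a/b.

F_att = 5/4·(g−p) = 5/4·(-1,10) = (-1.2500,12.5000)
o1: d²=20 ≤ ρ²=56; F_rep = 32·(2,-4)/20² = (0.1600,-0.3200)
F = F_att + ΣF_rep = (-1.0900,12.1800)
Δp = p'−p = (-0.0545,0.6090); α = Δx/Fx = (-109/2000) / (-109/100) = 1/20
check: Δy/Fy = (609/1000) / (609/50) = 1/20 ✓

α = 1/20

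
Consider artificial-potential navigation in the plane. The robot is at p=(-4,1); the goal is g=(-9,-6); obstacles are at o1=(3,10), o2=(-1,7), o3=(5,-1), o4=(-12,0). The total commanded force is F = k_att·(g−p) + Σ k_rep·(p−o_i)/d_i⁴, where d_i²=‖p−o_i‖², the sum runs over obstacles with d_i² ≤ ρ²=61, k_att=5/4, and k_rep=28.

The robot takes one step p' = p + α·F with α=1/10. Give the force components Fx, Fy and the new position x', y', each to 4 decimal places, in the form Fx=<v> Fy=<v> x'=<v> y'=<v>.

Fx=-6.2915 Fy=-8.8330 x'=-4.6291 y'=0.1167

F_att = 5/4·(g−p) = 5/4·(-5,-7) = (-6.2500,-8.7500)
o1: d²=130 > ρ²=61 → inactive
o2: d²=45 ≤ ρ²=61; F_rep = 28·(-3,-6)/45² = (-0.0415,-0.0830)
o3: d²=85 > ρ²=61 → inactive
o4: d²=65 > ρ²=61 → inactive
F = F_att + ΣF_rep = (-6.2915,-8.8330)
p' = p + 1/10·F = (-4.6291,0.1167)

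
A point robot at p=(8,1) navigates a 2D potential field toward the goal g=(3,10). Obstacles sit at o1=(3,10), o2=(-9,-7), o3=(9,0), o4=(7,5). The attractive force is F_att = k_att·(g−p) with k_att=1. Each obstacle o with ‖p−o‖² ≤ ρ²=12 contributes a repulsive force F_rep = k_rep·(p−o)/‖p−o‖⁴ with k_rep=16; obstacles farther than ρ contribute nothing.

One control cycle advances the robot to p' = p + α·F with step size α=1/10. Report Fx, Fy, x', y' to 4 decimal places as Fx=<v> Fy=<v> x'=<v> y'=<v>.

Fx=-9.0000 Fy=13.0000 x'=7.1000 y'=2.3000

F_att = 1·(g−p) = 1·(-5,9) = (-5.0000,9.0000)
o1: d²=106 > ρ²=12 → inactive
o2: d²=353 > ρ²=12 → inactive
o3: d²=2 ≤ ρ²=12; F_rep = 16·(-1,1)/2² = (-4.0000,4.0000)
o4: d²=17 > ρ²=12 → inactive
F = F_att + ΣF_rep = (-9.0000,13.0000)
p' = p + 1/10·F = (7.1000,2.3000)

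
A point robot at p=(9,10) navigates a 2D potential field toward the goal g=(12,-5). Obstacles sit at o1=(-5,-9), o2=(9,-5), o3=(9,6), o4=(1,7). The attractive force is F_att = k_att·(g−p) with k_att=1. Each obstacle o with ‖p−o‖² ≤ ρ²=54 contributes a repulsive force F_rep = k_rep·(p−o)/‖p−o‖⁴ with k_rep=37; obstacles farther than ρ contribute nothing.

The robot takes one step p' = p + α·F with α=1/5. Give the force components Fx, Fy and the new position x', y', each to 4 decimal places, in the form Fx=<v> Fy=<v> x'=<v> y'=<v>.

F_att = 1·(g−p) = 1·(3,-15) = (3.0000,-15.0000)
o1: d²=557 > ρ²=54 → inactive
o2: d²=225 > ρ²=54 → inactive
o3: d²=16 ≤ ρ²=54; F_rep = 37·(0,4)/16² = (0.0000,0.5781)
o4: d²=73 > ρ²=54 → inactive
F = F_att + ΣF_rep = (3.0000,-14.4219)
p' = p + 1/5·F = (9.6000,7.1156)

Fx=3.0000 Fy=-14.4219 x'=9.6000 y'=7.1156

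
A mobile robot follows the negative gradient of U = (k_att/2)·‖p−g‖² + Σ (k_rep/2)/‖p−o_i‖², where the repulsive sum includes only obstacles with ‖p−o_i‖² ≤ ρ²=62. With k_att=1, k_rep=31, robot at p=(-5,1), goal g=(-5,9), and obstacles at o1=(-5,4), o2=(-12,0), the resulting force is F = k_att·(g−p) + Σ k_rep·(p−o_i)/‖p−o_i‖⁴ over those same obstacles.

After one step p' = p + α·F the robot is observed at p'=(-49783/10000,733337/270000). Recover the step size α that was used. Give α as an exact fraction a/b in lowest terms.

α = 1/4

F_att = 1·(g−p) = 1·(0,8) = (0.0000,8.0000)
o1: d²=9 ≤ ρ²=62; F_rep = 31·(0,-3)/9² = (0.0000,-1.1481)
o2: d²=50 ≤ ρ²=62; F_rep = 31·(7,1)/50² = (0.0868,0.0124)
F = F_att + ΣF_rep = (0.0868,6.8643)
Δp = p'−p = (0.0217,1.7161); α = Δx/Fx = (217/10000) / (217/2500) = 1/4
check: Δy/Fy = (463337/270000) / (463337/67500) = 1/4 ✓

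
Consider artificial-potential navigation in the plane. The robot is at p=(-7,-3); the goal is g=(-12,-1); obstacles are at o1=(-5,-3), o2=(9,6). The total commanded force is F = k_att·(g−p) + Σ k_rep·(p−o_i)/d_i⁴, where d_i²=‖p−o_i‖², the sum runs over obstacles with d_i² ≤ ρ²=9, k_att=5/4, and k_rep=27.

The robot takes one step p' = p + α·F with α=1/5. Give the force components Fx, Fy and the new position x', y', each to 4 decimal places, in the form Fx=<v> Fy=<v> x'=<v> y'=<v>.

F_att = 5/4·(g−p) = 5/4·(-5,2) = (-6.2500,2.5000)
o1: d²=4 ≤ ρ²=9; F_rep = 27·(-2,0)/4² = (-3.3750,0.0000)
o2: d²=337 > ρ²=9 → inactive
F = F_att + ΣF_rep = (-9.6250,2.5000)
p' = p + 1/5·F = (-8.9250,-2.5000)

Fx=-9.6250 Fy=2.5000 x'=-8.9250 y'=-2.5000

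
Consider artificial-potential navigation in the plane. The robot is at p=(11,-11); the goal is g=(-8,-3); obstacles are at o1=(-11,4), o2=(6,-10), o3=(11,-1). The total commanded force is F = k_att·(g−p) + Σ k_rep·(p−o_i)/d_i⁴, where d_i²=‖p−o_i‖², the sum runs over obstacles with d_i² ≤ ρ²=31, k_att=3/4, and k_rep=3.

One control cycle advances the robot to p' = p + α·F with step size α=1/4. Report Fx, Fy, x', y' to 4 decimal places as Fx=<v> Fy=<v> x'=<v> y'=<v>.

F_att = 3/4·(g−p) = 3/4·(-19,8) = (-14.2500,6.0000)
o1: d²=709 > ρ²=31 → inactive
o2: d²=26 ≤ ρ²=31; F_rep = 3·(5,-1)/26² = (0.0222,-0.0044)
o3: d²=100 > ρ²=31 → inactive
F = F_att + ΣF_rep = (-14.2278,5.9956)
p' = p + 1/4·F = (7.4430,-9.5011)

Fx=-14.2278 Fy=5.9956 x'=7.4430 y'=-9.5011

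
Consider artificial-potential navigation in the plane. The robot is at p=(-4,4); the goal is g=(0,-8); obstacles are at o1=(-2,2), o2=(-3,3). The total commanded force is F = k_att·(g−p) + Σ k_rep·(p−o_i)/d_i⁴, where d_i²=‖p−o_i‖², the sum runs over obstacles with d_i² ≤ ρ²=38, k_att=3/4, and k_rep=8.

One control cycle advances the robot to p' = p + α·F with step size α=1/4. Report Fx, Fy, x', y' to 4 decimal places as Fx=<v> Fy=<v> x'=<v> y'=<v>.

Fx=0.7500 Fy=-6.7500 x'=-3.8125 y'=2.3125

F_att = 3/4·(g−p) = 3/4·(4,-12) = (3.0000,-9.0000)
o1: d²=8 ≤ ρ²=38; F_rep = 8·(-2,2)/8² = (-0.2500,0.2500)
o2: d²=2 ≤ ρ²=38; F_rep = 8·(-1,1)/2² = (-2.0000,2.0000)
F = F_att + ΣF_rep = (0.7500,-6.7500)
p' = p + 1/4·F = (-3.8125,2.3125)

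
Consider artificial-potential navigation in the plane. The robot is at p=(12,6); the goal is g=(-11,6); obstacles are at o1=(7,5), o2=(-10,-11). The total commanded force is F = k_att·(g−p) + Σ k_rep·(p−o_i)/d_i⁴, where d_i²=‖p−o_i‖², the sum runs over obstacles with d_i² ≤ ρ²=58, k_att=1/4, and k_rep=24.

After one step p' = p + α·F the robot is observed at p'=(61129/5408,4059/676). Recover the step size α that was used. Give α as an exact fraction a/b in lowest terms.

F_att = 1/4·(g−p) = 1/4·(-23,0) = (-5.7500,0.0000)
o1: d²=26 ≤ ρ²=58; F_rep = 24·(5,1)/26² = (0.1775,0.0355)
o2: d²=773 > ρ²=58 → inactive
F = F_att + ΣF_rep = (-5.5725,0.0355)
Δp = p'−p = (-0.6966,0.0044); α = Δx/Fx = (-3767/5408) / (-3767/676) = 1/8
check: Δy/Fy = (3/676) / (6/169) = 1/8 ✓

α = 1/8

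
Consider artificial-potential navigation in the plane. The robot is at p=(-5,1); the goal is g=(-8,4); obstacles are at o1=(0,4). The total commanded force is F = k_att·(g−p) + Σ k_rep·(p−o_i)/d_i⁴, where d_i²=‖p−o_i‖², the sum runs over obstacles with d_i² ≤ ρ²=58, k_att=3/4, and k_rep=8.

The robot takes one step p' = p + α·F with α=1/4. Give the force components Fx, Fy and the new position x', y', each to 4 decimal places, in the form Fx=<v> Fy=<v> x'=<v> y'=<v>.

F_att = 3/4·(g−p) = 3/4·(-3,3) = (-2.2500,2.2500)
o1: d²=34 ≤ ρ²=58; F_rep = 8·(-5,-3)/34² = (-0.0346,-0.0208)
F = F_att + ΣF_rep = (-2.2846,2.2292)
p' = p + 1/4·F = (-5.5712,1.5573)

Fx=-2.2846 Fy=2.2292 x'=-5.5712 y'=1.5573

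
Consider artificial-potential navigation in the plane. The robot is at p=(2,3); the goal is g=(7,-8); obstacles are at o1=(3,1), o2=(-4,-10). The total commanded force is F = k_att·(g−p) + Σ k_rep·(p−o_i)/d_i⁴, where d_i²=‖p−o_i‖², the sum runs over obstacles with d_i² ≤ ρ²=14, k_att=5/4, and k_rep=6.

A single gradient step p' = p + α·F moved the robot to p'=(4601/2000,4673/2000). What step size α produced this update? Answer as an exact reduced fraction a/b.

F_att = 5/4·(g−p) = 5/4·(5,-11) = (6.2500,-13.7500)
o1: d²=5 ≤ ρ²=14; F_rep = 6·(-1,2)/5² = (-0.2400,0.4800)
o2: d²=205 > ρ²=14 → inactive
F = F_att + ΣF_rep = (6.0100,-13.2700)
Δp = p'−p = (0.3005,-0.6635); α = Δx/Fx = (601/2000) / (601/100) = 1/20
check: Δy/Fy = (-1327/2000) / (-1327/100) = 1/20 ✓

α = 1/20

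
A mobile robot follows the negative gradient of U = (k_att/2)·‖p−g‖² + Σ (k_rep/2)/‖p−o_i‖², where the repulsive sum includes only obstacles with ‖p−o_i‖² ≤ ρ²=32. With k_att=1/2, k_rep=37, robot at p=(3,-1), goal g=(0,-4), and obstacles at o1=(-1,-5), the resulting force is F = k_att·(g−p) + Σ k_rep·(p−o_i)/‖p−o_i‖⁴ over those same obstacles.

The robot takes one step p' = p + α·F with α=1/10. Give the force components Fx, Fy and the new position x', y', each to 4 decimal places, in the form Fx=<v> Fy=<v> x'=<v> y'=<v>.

Fx=-1.3555 Fy=-1.3555 x'=2.8645 y'=-1.1355

F_att = 1/2·(g−p) = 1/2·(-3,-3) = (-1.5000,-1.5000)
o1: d²=32 ≤ ρ²=32; F_rep = 37·(4,4)/32² = (0.1445,0.1445)
F = F_att + ΣF_rep = (-1.3555,-1.3555)
p' = p + 1/10·F = (2.8645,-1.1355)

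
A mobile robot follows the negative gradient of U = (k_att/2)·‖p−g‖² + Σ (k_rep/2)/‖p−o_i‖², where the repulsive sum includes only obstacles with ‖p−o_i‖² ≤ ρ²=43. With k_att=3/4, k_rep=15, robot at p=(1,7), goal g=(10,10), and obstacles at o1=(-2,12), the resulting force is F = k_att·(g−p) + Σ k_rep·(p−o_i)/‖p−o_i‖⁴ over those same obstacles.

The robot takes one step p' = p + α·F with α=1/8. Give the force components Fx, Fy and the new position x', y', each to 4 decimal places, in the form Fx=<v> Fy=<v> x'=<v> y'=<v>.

Fx=6.7889 Fy=2.1851 x'=1.8486 y'=7.2731

F_att = 3/4·(g−p) = 3/4·(9,3) = (6.7500,2.2500)
o1: d²=34 ≤ ρ²=43; F_rep = 15·(3,-5)/34² = (0.0389,-0.0649)
F = F_att + ΣF_rep = (6.7889,2.1851)
p' = p + 1/8·F = (1.8486,7.2731)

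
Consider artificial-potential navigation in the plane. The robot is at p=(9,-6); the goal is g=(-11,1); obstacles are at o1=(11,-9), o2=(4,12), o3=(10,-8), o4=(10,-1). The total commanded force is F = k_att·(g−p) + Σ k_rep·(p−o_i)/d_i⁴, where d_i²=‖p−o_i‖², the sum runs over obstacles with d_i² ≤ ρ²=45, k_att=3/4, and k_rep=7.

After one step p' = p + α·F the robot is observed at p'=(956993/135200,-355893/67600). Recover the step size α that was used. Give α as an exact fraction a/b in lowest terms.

F_att = 3/4·(g−p) = 3/4·(-20,7) = (-15.0000,5.2500)
o1: d²=13 ≤ ρ²=45; F_rep = 7·(-2,3)/13² = (-0.0828,0.1243)
o2: d²=349 > ρ²=45 → inactive
o3: d²=5 ≤ ρ²=45; F_rep = 7·(-1,2)/5² = (-0.2800,0.5600)
o4: d²=26 ≤ ρ²=45; F_rep = 7·(-1,-5)/26² = (-0.0104,-0.0518)
F = F_att + ΣF_rep = (-15.3732,5.8825)
Δp = p'−p = (-1.9216,0.7353); α = Δx/Fx = (-259807/135200) / (-259807/16900) = 1/8
check: Δy/Fy = (49707/67600) / (49707/8450) = 1/8 ✓

α = 1/8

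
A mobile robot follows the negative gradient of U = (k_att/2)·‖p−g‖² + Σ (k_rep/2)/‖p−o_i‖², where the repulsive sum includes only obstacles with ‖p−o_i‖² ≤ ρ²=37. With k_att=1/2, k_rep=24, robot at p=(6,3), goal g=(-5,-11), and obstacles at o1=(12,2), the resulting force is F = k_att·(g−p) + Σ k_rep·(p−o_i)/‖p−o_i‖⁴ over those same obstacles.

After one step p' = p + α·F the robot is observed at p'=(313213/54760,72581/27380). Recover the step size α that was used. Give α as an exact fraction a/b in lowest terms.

α = 1/20

F_att = 1/2·(g−p) = 1/2·(-11,-14) = (-5.5000,-7.0000)
o1: d²=37 ≤ ρ²=37; F_rep = 24·(-6,1)/37² = (-0.1052,0.0175)
F = F_att + ΣF_rep = (-5.6052,-6.9825)
Δp = p'−p = (-0.2803,-0.3491); α = Δx/Fx = (-15347/54760) / (-15347/2738) = 1/20
check: Δy/Fy = (-9559/27380) / (-9559/1369) = 1/20 ✓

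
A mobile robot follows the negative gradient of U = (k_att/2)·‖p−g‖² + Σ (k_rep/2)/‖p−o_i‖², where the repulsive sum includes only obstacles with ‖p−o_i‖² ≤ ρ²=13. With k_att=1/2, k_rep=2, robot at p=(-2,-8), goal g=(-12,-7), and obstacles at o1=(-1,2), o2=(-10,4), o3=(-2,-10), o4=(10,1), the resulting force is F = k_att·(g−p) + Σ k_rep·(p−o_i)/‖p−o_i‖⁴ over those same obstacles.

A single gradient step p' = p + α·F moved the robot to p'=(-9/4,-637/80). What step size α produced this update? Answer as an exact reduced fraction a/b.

F_att = 1/2·(g−p) = 1/2·(-10,1) = (-5.0000,0.5000)
o1: d²=101 > ρ²=13 → inactive
o2: d²=208 > ρ²=13 → inactive
o3: d²=4 ≤ ρ²=13; F_rep = 2·(0,2)/4² = (0.0000,0.2500)
o4: d²=225 > ρ²=13 → inactive
F = F_att + ΣF_rep = (-5.0000,0.7500)
Δp = p'−p = (-0.2500,0.0375); α = Δx/Fx = (-1/4) / (-5) = 1/20
check: Δy/Fy = (3/80) / (3/4) = 1/20 ✓

α = 1/20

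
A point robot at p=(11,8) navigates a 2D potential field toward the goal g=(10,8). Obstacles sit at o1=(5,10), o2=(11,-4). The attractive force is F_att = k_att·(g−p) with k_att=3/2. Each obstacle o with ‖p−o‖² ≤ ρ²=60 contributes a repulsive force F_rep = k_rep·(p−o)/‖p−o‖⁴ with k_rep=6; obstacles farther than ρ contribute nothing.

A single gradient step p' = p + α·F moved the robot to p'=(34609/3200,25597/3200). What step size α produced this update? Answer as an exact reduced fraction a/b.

F_att = 3/2·(g−p) = 3/2·(-1,0) = (-1.5000,0.0000)
o1: d²=40 ≤ ρ²=60; F_rep = 6·(6,-2)/40² = (0.0225,-0.0075)
o2: d²=144 > ρ²=60 → inactive
F = F_att + ΣF_rep = (-1.4775,-0.0075)
Δp = p'−p = (-0.1847,-0.0009); α = Δx/Fx = (-591/3200) / (-591/400) = 1/8
check: Δy/Fy = (-3/3200) / (-3/400) = 1/8 ✓

α = 1/8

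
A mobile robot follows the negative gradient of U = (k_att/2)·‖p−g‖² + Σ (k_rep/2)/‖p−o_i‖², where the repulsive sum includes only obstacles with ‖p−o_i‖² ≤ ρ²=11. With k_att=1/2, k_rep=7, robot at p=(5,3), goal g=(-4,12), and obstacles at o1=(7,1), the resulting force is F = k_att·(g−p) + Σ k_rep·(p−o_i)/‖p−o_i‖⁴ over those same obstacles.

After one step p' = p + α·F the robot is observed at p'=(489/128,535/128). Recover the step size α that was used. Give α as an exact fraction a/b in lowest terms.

α = 1/4

F_att = 1/2·(g−p) = 1/2·(-9,9) = (-4.5000,4.5000)
o1: d²=8 ≤ ρ²=11; F_rep = 7·(-2,2)/8² = (-0.2188,0.2188)
F = F_att + ΣF_rep = (-4.7188,4.7188)
Δp = p'−p = (-1.1797,1.1797); α = Δx/Fx = (-151/128) / (-151/32) = 1/4
check: Δy/Fy = (151/128) / (151/32) = 1/4 ✓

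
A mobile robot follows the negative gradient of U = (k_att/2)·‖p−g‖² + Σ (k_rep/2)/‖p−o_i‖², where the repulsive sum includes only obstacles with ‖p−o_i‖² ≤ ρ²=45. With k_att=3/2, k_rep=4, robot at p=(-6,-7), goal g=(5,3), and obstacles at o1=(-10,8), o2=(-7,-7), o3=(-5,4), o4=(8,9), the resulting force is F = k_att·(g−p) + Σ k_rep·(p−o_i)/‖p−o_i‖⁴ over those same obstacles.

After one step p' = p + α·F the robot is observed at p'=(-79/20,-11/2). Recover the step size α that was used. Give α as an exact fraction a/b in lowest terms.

F_att = 3/2·(g−p) = 3/2·(11,10) = (16.5000,15.0000)
o1: d²=241 > ρ²=45 → inactive
o2: d²=1 ≤ ρ²=45; F_rep = 4·(1,0)/1² = (4.0000,0.0000)
o3: d²=122 > ρ²=45 → inactive
o4: d²=452 > ρ²=45 → inactive
F = F_att + ΣF_rep = (20.5000,15.0000)
Δp = p'−p = (2.0500,1.5000); α = Δx/Fx = (41/20) / (41/2) = 1/10
check: Δy/Fy = (3/2) / (15) = 1/10 ✓

α = 1/10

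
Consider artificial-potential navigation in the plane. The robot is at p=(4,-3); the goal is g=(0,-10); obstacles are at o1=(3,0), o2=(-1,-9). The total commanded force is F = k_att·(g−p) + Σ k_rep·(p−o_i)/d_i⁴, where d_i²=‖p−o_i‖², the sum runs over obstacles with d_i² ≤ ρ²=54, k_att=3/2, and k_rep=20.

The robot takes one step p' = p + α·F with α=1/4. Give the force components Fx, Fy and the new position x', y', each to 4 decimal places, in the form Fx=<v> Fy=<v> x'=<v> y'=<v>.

Fx=-5.8000 Fy=-11.1000 x'=2.5500 y'=-5.7750

F_att = 3/2·(g−p) = 3/2·(-4,-7) = (-6.0000,-10.5000)
o1: d²=10 ≤ ρ²=54; F_rep = 20·(1,-3)/10² = (0.2000,-0.6000)
o2: d²=61 > ρ²=54 → inactive
F = F_att + ΣF_rep = (-5.8000,-11.1000)
p' = p + 1/4·F = (2.5500,-5.7750)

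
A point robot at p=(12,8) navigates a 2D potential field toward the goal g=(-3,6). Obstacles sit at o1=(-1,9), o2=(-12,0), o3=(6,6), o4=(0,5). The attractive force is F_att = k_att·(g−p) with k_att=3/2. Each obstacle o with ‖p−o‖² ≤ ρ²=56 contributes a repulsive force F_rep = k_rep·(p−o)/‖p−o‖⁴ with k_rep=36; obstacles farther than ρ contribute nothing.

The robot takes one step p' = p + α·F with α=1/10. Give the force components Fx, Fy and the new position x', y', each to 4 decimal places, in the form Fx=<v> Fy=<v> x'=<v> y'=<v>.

F_att = 3/2·(g−p) = 3/2·(-15,-2) = (-22.5000,-3.0000)
o1: d²=170 > ρ²=56 → inactive
o2: d²=640 > ρ²=56 → inactive
o3: d²=40 ≤ ρ²=56; F_rep = 36·(6,2)/40² = (0.1350,0.0450)
o4: d²=153 > ρ²=56 → inactive
F = F_att + ΣF_rep = (-22.3650,-2.9550)
p' = p + 1/10·F = (9.7635,7.7045)

Fx=-22.3650 Fy=-2.9550 x'=9.7635 y'=7.7045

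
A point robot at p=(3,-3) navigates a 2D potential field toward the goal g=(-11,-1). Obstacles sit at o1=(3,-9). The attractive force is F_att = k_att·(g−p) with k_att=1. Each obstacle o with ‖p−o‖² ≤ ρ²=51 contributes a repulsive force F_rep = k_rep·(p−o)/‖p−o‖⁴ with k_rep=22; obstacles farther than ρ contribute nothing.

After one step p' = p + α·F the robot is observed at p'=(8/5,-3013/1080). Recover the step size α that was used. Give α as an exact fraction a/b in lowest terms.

F_att = 1·(g−p) = 1·(-14,2) = (-14.0000,2.0000)
o1: d²=36 ≤ ρ²=51; F_rep = 22·(0,6)/36² = (0.0000,0.1019)
F = F_att + ΣF_rep = (-14.0000,2.1019)
Δp = p'−p = (-1.4000,0.2102); α = Δx/Fx = (-7/5) / (-14) = 1/10
check: Δy/Fy = (227/1080) / (227/108) = 1/10 ✓

α = 1/10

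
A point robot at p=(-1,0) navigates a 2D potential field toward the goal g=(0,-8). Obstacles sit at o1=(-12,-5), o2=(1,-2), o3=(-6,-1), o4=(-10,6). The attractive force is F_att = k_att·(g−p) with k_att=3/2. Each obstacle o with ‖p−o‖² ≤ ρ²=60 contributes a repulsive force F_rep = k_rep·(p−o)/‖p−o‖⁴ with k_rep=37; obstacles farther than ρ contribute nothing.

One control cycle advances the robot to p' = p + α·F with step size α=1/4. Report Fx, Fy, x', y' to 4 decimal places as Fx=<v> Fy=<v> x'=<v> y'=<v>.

Fx=0.6174 Fy=-10.7890 x'=-0.8456 y'=-2.6973

F_att = 3/2·(g−p) = 3/2·(1,-8) = (1.5000,-12.0000)
o1: d²=146 > ρ²=60 → inactive
o2: d²=8 ≤ ρ²=60; F_rep = 37·(-2,2)/8² = (-1.1562,1.1562)
o3: d²=26 ≤ ρ²=60; F_rep = 37·(5,1)/26² = (0.2737,0.0547)
o4: d²=117 > ρ²=60 → inactive
F = F_att + ΣF_rep = (0.6174,-10.7890)
p' = p + 1/4·F = (-0.8456,-2.6973)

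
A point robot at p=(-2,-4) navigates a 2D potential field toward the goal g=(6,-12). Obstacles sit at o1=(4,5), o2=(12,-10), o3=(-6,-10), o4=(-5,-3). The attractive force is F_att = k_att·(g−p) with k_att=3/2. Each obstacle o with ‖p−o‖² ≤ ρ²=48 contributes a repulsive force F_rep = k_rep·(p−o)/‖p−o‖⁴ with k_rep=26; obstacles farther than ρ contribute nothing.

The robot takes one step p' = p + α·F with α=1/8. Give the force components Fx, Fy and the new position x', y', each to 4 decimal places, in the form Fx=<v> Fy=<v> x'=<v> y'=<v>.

F_att = 3/2·(g−p) = 3/2·(8,-8) = (12.0000,-12.0000)
o1: d²=117 > ρ²=48 → inactive
o2: d²=232 > ρ²=48 → inactive
o3: d²=52 > ρ²=48 → inactive
o4: d²=10 ≤ ρ²=48; F_rep = 26·(3,-1)/10² = (0.7800,-0.2600)
F = F_att + ΣF_rep = (12.7800,-12.2600)
p' = p + 1/8·F = (-0.4025,-5.5325)

Fx=12.7800 Fy=-12.2600 x'=-0.4025 y'=-5.5325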